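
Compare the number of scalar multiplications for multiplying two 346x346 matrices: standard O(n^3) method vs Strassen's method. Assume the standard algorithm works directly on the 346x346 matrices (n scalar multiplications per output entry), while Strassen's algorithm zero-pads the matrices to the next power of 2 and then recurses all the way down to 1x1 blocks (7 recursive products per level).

Matrix multiplication for 346x346 matrices:

Strassen's algorithm requires power-of-2 dimensions. Pad 346x346 to 512x512 (next power of 2).

Standard algorithm: 346^3 = 41421736 multiplications
Strassen's algorithm: 7^(log2(512)) = 7^9 = 40353607 multiplications
Savings: 41421736 - 40353607 = 1068129 multiplications

Standard: 41421736 multiplications (346^3). Strassen: 40353607 multiplications (7^9, after padding to 512x512). Strassen reduces 8 recursive multiplications to 7 at each level.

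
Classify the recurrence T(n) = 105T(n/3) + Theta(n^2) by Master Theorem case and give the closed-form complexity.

Master Theorem for T(n) = 105T(n/3) + O(n^2):

a = 105, b = 3, c = 2
log_b(a) = log_3(105) = 4.2362

Case 1: c = 2 < log_3(105) = 4.2362
T(n) = O(n^(log_3 105))

For T(n) = 105T(n/3) + O(n^2): log_3(105) = 4.2362. This is Case 1 of the Master Theorem (c < log_b(a), work dominated by leaves), giving O(n^(log_3 105)).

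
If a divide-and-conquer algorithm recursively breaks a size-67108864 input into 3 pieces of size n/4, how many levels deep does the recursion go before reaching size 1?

For divide and conquer with division factor 4:

Problem sizes at each level:
Level 0: 67108864
Level 1: 16777216
Level 2: 4194304
Level 3: 1048576
Level 4: 262144
Level 5: 65536
Level 6: 16384
Level 7: 4096
Level 8: 1024
Level 9: 256
Level 10: 64
Level 11: 16
Level 12: 4
Level 13: 1

The root is level 0 and the size-1 base case is level 13 (the tree spans levels 0 through 13, i.e. 14 levels counting the root), so the depth is the number of divisions: log_4(67108864) = 13

The recursion tree depth is log_4(67108864) = 13. At each level, the problem size is divided by 4, so it takes 13 divisions to reduce to a base case of size 1. The algorithm makes 3 recursive calls at each level.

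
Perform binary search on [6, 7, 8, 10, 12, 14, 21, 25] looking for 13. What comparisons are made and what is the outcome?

Binary search for 13 in [6, 7, 8, 10, 12, 14, 21, 25]:

lo=0, hi=7, mid=3, arr[mid]=10 -> 10 < 13, search right half
lo=4, hi=7, mid=5, arr[mid]=14 -> 14 > 13, search left half
lo=4, hi=4, mid=4, arr[mid]=12 -> 12 < 13, search right half
lo=5 > hi=4, target 13 not found

Binary search determines that 13 is not in the array after 3 comparisons. The search space was exhausted without finding the target.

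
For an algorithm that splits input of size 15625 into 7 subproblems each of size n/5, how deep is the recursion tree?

For divide and conquer with division factor 5:

Problem sizes at each level:
Level 0: 15625
Level 1: 3125
Level 2: 625
Level 3: 125
Level 4: 25
Level 5: 5
Level 6: 1

The root is level 0 and the size-1 base case is level 6 (the tree spans levels 0 through 6, i.e. 7 levels counting the root), so the depth is the number of divisions: log_5(15625) = 6

The recursion tree depth is log_5(15625) = 6. At each level, the problem size is divided by 5, so it takes 6 divisions to reduce to a base case of size 1. The algorithm makes 7 recursive calls at each level.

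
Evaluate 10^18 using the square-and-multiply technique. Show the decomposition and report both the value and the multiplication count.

Computing 10^18 by squaring (build up from 10^1; each line after the first costs one multiplication):

10^1 = 10
10^2 = (10^1)^2 = 10^2 = 100
10^4 = (10^2)^2 = 100^2 = 10000
10^8 = (10^4)^2 = 10000^2 = 100000000
10^9 = 10 * 10^8 = 10 * 100000000 = 1000000000
10^18 = (10^9)^2 = 1000000000^2 = 1000000000000000000

Result: 1000000000000000000
Multiplications needed: 5 (5 lines after 10^1)

10^18 = 1000000000000000000. Using exponentiation by squaring, this requires 5 multiplications. The key idea: if the exponent is even, square the half-power; if odd, multiply by the base once.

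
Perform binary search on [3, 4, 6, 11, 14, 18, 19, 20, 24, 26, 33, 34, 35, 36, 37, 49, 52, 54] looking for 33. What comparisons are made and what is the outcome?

Binary search for 33 in [3, 4, 6, 11, 14, 18, 19, 20, 24, 26, 33, 34, 35, 36, 37, 49, 52, 54]:

lo=0, hi=17, mid=8, arr[mid]=24 -> 24 < 33, search right half
lo=9, hi=17, mid=13, arr[mid]=36 -> 36 > 33, search left half
lo=9, hi=12, mid=10, arr[mid]=33 -> Found target at index 10!

Binary search finds 33 at index 10 after 3 comparisons. The search repeatedly halves the search space by comparing with the middle element.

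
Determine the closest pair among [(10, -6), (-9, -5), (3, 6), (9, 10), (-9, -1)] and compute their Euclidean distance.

Computing all pairwise distances among 5 points:

d((10, -6), (-9, -5)) = 19.0263
d((10, -6), (3, 6)) = 13.8924
d((10, -6), (9, 10)) = 16.0312
d((10, -6), (-9, -1)) = 19.6469
d((-9, -5), (3, 6)) = 16.2788
d((-9, -5), (9, 10)) = 23.4307
d((-9, -5), (-9, -1)) = 4.0 <-- minimum
d((3, 6), (9, 10)) = 7.2111
d((3, 6), (-9, -1)) = 13.8924
d((9, 10), (-9, -1)) = 21.095

Closest pair: (-9, -5) and (-9, -1) with distance 4.0

The closest pair is (-9, -5) and (-9, -1) with Euclidean distance 4.0. For 5 points, brute-force pairwise comparison is shown above. For large n, the divide-and-conquer algorithm (sort by x, recurse on halves, check the dividing strip) achieves O(n log n).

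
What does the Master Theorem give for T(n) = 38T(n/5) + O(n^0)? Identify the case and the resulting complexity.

Master Theorem for T(n) = 38T(n/5) + O(n^0):

a = 38, b = 5, c = 0
log_b(a) = log_5(38) = 2.2602

Case 1: c = 0 < log_5(38) = 2.2602
T(n) = O(n^(log_5 38))

For T(n) = 38T(n/5) + O(n^0): log_5(38) = 2.2602. This is Case 1 of the Master Theorem (c < log_b(a), work dominated by leaves), giving O(n^(log_5 38)).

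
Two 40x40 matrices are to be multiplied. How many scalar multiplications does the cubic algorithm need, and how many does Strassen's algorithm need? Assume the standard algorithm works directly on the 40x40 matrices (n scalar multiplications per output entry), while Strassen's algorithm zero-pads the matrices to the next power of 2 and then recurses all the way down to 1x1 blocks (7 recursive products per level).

Matrix multiplication for 40x40 matrices:

Strassen's algorithm requires power-of-2 dimensions. Pad 40x40 to 64x64 (next power of 2).

Standard algorithm: 40^3 = 64000 multiplications
Strassen's algorithm: 7^(log2(64)) = 7^6 = 117649 multiplications
Difference: 64000 - 117649 = -53649 (Strassen uses MORE here due to padding overhead — for small or just-over-power-of-2 n, padding can outweigh the per-level savings)

Standard: 64000 multiplications (40^3). Strassen: 117649 multiplications (7^6, after padding to 64x64). Strassen reduces 8 recursive multiplications to 7 at each level.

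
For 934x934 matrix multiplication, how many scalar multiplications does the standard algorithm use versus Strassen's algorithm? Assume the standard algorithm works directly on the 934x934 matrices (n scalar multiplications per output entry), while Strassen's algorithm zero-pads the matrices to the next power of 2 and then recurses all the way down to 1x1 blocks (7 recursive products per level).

Matrix multiplication for 934x934 matrices:

Strassen's algorithm requires power-of-2 dimensions. Pad 934x934 to 1024x1024 (next power of 2).

Standard algorithm: 934^3 = 814780504 multiplications
Strassen's algorithm: 7^(log2(1024)) = 7^10 = 282475249 multiplications
Savings: 814780504 - 282475249 = 532305255 multiplications

Standard: 814780504 multiplications (934^3). Strassen: 282475249 multiplications (7^10, after padding to 1024x1024). Strassen reduces 8 recursive multiplications to 7 at each level.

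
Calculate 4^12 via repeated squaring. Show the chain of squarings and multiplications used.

Computing 4^12 by squaring (build up from 4^1; each line after the first costs one multiplication):

4^1 = 4
4^2 = (4^1)^2 = 4^2 = 16
4^3 = 4 * 4^2 = 4 * 16 = 64
4^6 = (4^3)^2 = 64^2 = 4096
4^12 = (4^6)^2 = 4096^2 = 16777216

Result: 16777216
Multiplications needed: 4 (4 lines after 4^1)

4^12 = 16777216. Using exponentiation by squaring, this requires 4 multiplications. The key idea: if the exponent is even, square the half-power; if odd, multiply by the base once.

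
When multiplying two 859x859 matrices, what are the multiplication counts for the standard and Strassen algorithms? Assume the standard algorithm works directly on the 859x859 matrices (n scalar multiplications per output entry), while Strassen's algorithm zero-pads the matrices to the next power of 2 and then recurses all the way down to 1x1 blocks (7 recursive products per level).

Matrix multiplication for 859x859 matrices:

Strassen's algorithm requires power-of-2 dimensions. Pad 859x859 to 1024x1024 (next power of 2).

Standard algorithm: 859^3 = 633839779 multiplications
Strassen's algorithm: 7^(log2(1024)) = 7^10 = 282475249 multiplications
Savings: 633839779 - 282475249 = 351364530 multiplications

Standard: 633839779 multiplications (859^3). Strassen: 282475249 multiplications (7^10, after padding to 1024x1024). Strassen reduces 8 recursive multiplications to 7 at each level.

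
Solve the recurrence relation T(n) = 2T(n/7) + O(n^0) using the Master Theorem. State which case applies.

Master Theorem for T(n) = 2T(n/7) + O(n^0):

a = 2, b = 7, c = 0
log_b(a) = log_7(2) = 0.3562

Case 1: c = 0 < log_7(2) = 0.3562
T(n) = O(n^(log_7 2))

For T(n) = 2T(n/7) + O(n^0): log_7(2) = 0.3562. This is Case 1 of the Master Theorem (c < log_b(a), work dominated by leaves), giving O(n^(log_7 2)).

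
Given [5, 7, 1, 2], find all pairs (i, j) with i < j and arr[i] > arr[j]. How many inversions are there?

Finding inversions in [5, 7, 1, 2]:

(0, 2): arr[0]=5 > arr[2]=1
(0, 3): arr[0]=5 > arr[3]=2
(1, 2): arr[1]=7 > arr[2]=1
(1, 3): arr[1]=7 > arr[3]=2

Total inversions: 4

The array has 4 inversion(s): (0,2), (0,3), (1,2), (1,3). Each pair (i,j) satisfies i < j and arr[i] > arr[j].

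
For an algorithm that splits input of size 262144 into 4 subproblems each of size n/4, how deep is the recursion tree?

For divide and conquer with division factor 4:

Problem sizes at each level:
Level 0: 262144
Level 1: 65536
Level 2: 16384
Level 3: 4096
Level 4: 1024
Level 5: 256
Level 6: 64
Level 7: 16
Level 8: 4
Level 9: 1

The root is level 0 and the size-1 base case is level 9 (the tree spans levels 0 through 9, i.e. 10 levels counting the root), so the depth is the number of divisions: log_4(262144) = 9

The recursion tree depth is log_4(262144) = 9. At each level, the problem size is divided by 4, so it takes 9 divisions to reduce to a base case of size 1. The algorithm makes 4 recursive calls at each level.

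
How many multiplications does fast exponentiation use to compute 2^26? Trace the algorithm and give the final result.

Computing 2^26 by squaring (build up from 2^1; each line after the first costs one multiplication):

2^1 = 2
2^2 = (2^1)^2 = 2^2 = 4
2^3 = 2 * 2^2 = 2 * 4 = 8
2^6 = (2^3)^2 = 8^2 = 64
2^12 = (2^6)^2 = 64^2 = 4096
2^13 = 2 * 2^12 = 2 * 4096 = 8192
2^26 = (2^13)^2 = 8192^2 = 67108864

Result: 67108864
Multiplications needed: 6 (6 lines after 2^1)

2^26 = 67108864. Using exponentiation by squaring, this requires 6 multiplications. The key idea: if the exponent is even, square the half-power; if odd, multiply by the base once.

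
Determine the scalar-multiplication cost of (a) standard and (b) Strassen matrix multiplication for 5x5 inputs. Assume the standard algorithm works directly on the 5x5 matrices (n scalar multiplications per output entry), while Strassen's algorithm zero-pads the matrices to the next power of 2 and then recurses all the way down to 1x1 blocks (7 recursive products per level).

Matrix multiplication for 5x5 matrices:

Strassen's algorithm requires power-of-2 dimensions. Pad 5x5 to 8x8 (next power of 2).

Standard algorithm: 5^3 = 125 multiplications
Strassen's algorithm: 7^(log2(8)) = 7^3 = 343 multiplications
Difference: 125 - 343 = -218 (Strassen uses MORE here due to padding overhead — for small or just-over-power-of-2 n, padding can outweigh the per-level savings)

Standard: 125 multiplications (5^3). Strassen: 343 multiplications (7^3, after padding to 8x8). Strassen reduces 8 recursive multiplications to 7 at each level.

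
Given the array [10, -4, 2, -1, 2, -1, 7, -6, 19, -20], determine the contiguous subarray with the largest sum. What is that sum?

Using Kadane's algorithm on [10, -4, 2, -1, 2, -1, 7, -6, 19, -20]:

Scanning through the array:
Position 1 (value -4): max_ending_here = 6, max_so_far = 10
Position 2 (value 2): max_ending_here = 8, max_so_far = 10
Position 3 (value -1): max_ending_here = 7, max_so_far = 10
Position 4 (value 2): max_ending_here = 9, max_so_far = 10
Position 5 (value -1): max_ending_here = 8, max_so_far = 10
Position 6 (value 7): max_ending_here = 15, max_so_far = 15
Position 7 (value -6): max_ending_here = 9, max_so_far = 15
Position 8 (value 19): max_ending_here = 28, max_so_far = 28
Position 9 (value -20): max_ending_here = 8, max_so_far = 28

Maximum subarray: [10, -4, 2, -1, 2, -1, 7, -6, 19]
Maximum sum: 28

The maximum subarray is [10, -4, 2, -1, 2, -1, 7, -6, 19] with sum 28. This subarray runs from index 0 to index 8.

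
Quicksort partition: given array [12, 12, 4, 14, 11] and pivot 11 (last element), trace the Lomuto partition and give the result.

Lomuto partition with pivot = 11:

Initial array: [12, 12, 4, 14, 11]

arr[0]=12 > 11: no swap
arr[1]=12 > 11: no swap
arr[2]=4 <= 11: swap with position 0, array becomes [4, 12, 12, 14, 11]
arr[3]=14 > 11: no swap

Place pivot at position 1: [4, 11, 12, 14, 12]
Pivot position: 1

After partitioning with pivot 11, the array becomes [4, 11, 12, 14, 12]. The pivot is placed at index 1. All elements to the left of the pivot are <= 11, and all elements to the right are > 11.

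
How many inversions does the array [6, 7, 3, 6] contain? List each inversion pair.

Finding inversions in [6, 7, 3, 6]:

(0, 2): arr[0]=6 > arr[2]=3
(1, 2): arr[1]=7 > arr[2]=3
(1, 3): arr[1]=7 > arr[3]=6

Total inversions: 3

The array has 3 inversion(s): (0,2), (1,2), (1,3). Each pair (i,j) satisfies i < j and arr[i] > arr[j].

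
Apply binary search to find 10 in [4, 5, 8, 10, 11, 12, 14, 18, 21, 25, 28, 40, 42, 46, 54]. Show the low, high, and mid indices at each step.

Binary search for 10 in [4, 5, 8, 10, 11, 12, 14, 18, 21, 25, 28, 40, 42, 46, 54]:

lo=0, hi=14, mid=7, arr[mid]=18 -> 18 > 10, search left half
lo=0, hi=6, mid=3, arr[mid]=10 -> Found target at index 3!

Binary search finds 10 at index 3 after 2 comparisons. The search repeatedly halves the search space by comparing with the middle element.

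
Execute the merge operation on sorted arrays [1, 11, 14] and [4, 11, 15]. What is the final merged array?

Merging process:

Compare 1 vs 4: take 1 from left. Merged: [1]
Compare 11 vs 4: take 4 from right. Merged: [1, 4]
Compare 11 vs 11: take 11 from left. Merged: [1, 4, 11]
Compare 14 vs 11: take 11 from right. Merged: [1, 4, 11, 11]
Compare 14 vs 15: take 14 from left. Merged: [1, 4, 11, 11, 14]
Append remaining from right: [15]. Merged: [1, 4, 11, 11, 14, 15]

Final merged array: [1, 4, 11, 11, 14, 15]
Total comparisons: 5

The merged array is [1, 4, 11, 11, 14, 15], requiring 5 comparisons. The merge step runs in O(n) time where n is the total number of elements.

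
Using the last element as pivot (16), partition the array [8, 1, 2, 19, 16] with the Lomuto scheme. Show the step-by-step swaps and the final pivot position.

Lomuto partition with pivot = 16:

Initial array: [8, 1, 2, 19, 16]

arr[0]=8 <= 16: swap with position 0, array becomes [8, 1, 2, 19, 16]
arr[1]=1 <= 16: swap with position 1, array becomes [8, 1, 2, 19, 16]
arr[2]=2 <= 16: swap with position 2, array becomes [8, 1, 2, 19, 16]
arr[3]=19 > 16: no swap

Place pivot at position 3: [8, 1, 2, 16, 19]
Pivot position: 3

After partitioning with pivot 16, the array becomes [8, 1, 2, 16, 19]. The pivot is placed at index 3. All elements to the left of the pivot are <= 16, and all elements to the right are > 16.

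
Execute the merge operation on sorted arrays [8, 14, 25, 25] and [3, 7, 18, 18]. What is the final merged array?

Merging process:

Compare 8 vs 3: take 3 from right. Merged: [3]
Compare 8 vs 7: take 7 from right. Merged: [3, 7]
Compare 8 vs 18: take 8 from left. Merged: [3, 7, 8]
Compare 14 vs 18: take 14 from left. Merged: [3, 7, 8, 14]
Compare 25 vs 18: take 18 from right. Merged: [3, 7, 8, 14, 18]
Compare 25 vs 18: take 18 from right. Merged: [3, 7, 8, 14, 18, 18]
Append remaining from left: [25, 25]. Merged: [3, 7, 8, 14, 18, 18, 25, 25]

Final merged array: [3, 7, 8, 14, 18, 18, 25, 25]
Total comparisons: 6

The merged array is [3, 7, 8, 14, 18, 18, 25, 25], requiring 6 comparisons. The merge step runs in O(n) time where n is the total number of elements.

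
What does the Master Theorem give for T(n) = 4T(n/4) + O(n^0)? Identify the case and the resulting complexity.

Master Theorem for T(n) = 4T(n/4) + O(n^0):

a = 4, b = 4, c = 0
log_b(a) = log_4(4) = 1.0000

Case 1: c = 0 < log_4(4) = 1.0000
T(n) = O(n^(log_4 4)) = O(n)

For T(n) = 4T(n/4) + O(n^0): log_4(4) = 1.0000. This is Case 1 of the Master Theorem (c < log_b(a), work dominated by leaves), giving O(n).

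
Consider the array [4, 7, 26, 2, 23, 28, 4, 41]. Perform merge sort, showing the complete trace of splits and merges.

Merge sort trace:

Split: [4, 7, 26, 2, 23, 28, 4, 41] -> [4, 7, 26, 2] and [23, 28, 4, 41]
  Split: [4, 7, 26, 2] -> [4, 7] and [26, 2]
    Split: [4, 7] -> [4] and [7]
    Merge: [4] + [7] -> [4, 7]
    Split: [26, 2] -> [26] and [2]
    Merge: [26] + [2] -> [2, 26]
  Merge: [4, 7] + [2, 26] -> [2, 4, 7, 26]
  Split: [23, 28, 4, 41] -> [23, 28] and [4, 41]
    Split: [23, 28] -> [23] and [28]
    Merge: [23] + [28] -> [23, 28]
    Split: [4, 41] -> [4] and [41]
    Merge: [4] + [41] -> [4, 41]
  Merge: [23, 28] + [4, 41] -> [4, 23, 28, 41]
Merge: [2, 4, 7, 26] + [4, 23, 28, 41] -> [2, 4, 4, 7, 23, 26, 28, 41]

Final sorted array: [2, 4, 4, 7, 23, 26, 28, 41]

The merge sort proceeds by recursively splitting the array and merging sorted halves.
After all merges, the sorted array is [2, 4, 4, 7, 23, 26, 28, 41].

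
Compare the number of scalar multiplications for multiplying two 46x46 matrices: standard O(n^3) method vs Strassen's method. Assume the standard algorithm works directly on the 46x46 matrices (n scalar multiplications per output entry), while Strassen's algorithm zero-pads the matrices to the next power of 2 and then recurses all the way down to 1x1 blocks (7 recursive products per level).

Matrix multiplication for 46x46 matrices:

Strassen's algorithm requires power-of-2 dimensions. Pad 46x46 to 64x64 (next power of 2).

Standard algorithm: 46^3 = 97336 multiplications
Strassen's algorithm: 7^(log2(64)) = 7^6 = 117649 multiplications
Difference: 97336 - 117649 = -20313 (Strassen uses MORE here due to padding overhead — for small or just-over-power-of-2 n, padding can outweigh the per-level savings)

Standard: 97336 multiplications (46^3). Strassen: 117649 multiplications (7^6, after padding to 64x64). Strassen reduces 8 recursive multiplications to 7 at each level.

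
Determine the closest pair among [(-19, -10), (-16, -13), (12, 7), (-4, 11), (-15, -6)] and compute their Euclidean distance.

Computing all pairwise distances among 5 points:

d((-19, -10), (-16, -13)) = 4.2426 <-- minimum
d((-19, -10), (12, 7)) = 35.3553
d((-19, -10), (-4, 11)) = 25.807
d((-19, -10), (-15, -6)) = 5.6569
d((-16, -13), (12, 7)) = 34.4093
d((-16, -13), (-4, 11)) = 26.8328
d((-16, -13), (-15, -6)) = 7.0711
d((12, 7), (-4, 11)) = 16.4924
d((12, 7), (-15, -6)) = 29.9666
d((-4, 11), (-15, -6)) = 20.2485

Closest pair: (-19, -10) and (-16, -13) with distance 4.2426

The closest pair is (-19, -10) and (-16, -13) with Euclidean distance 4.2426. For 5 points, brute-force pairwise comparison is shown above. For large n, the divide-and-conquer algorithm (sort by x, recurse on halves, check the dividing strip) achieves O(n log n).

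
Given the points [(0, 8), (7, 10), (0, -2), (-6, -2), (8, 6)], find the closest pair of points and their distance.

Computing all pairwise distances among 5 points:

d((0, 8), (7, 10)) = 7.2801
d((0, 8), (0, -2)) = 10.0
d((0, 8), (-6, -2)) = 11.6619
d((0, 8), (8, 6)) = 8.2462
d((7, 10), (0, -2)) = 13.8924
d((7, 10), (-6, -2)) = 17.6918
d((7, 10), (8, 6)) = 4.1231 <-- minimum
d((0, -2), (-6, -2)) = 6.0
d((0, -2), (8, 6)) = 11.3137
d((-6, -2), (8, 6)) = 16.1245

Closest pair: (7, 10) and (8, 6) with distance 4.1231

The closest pair is (7, 10) and (8, 6) with Euclidean distance 4.1231. For 5 points, brute-force pairwise comparison is shown above. For large n, the divide-and-conquer algorithm (sort by x, recurse on halves, check the dividing strip) achieves O(n log n).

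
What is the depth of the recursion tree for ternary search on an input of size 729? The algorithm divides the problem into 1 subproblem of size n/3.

For divide and conquer with division factor 3:

Problem sizes at each level:
Level 0: 729
Level 1: 243
Level 2: 81
Level 3: 27
Level 4: 9
Level 5: 3
Level 6: 1

The root is level 0 and the size-1 base case is level 6 (the tree spans levels 0 through 6, i.e. 7 levels counting the root), so the depth is the number of divisions: log_3(729) = 6

The recursion tree depth is log_3(729) = 6. At each level, the problem size is divided by 3, so it takes 6 divisions to reduce to a base case of size 1. The algorithm makes 1 recursive call at each level.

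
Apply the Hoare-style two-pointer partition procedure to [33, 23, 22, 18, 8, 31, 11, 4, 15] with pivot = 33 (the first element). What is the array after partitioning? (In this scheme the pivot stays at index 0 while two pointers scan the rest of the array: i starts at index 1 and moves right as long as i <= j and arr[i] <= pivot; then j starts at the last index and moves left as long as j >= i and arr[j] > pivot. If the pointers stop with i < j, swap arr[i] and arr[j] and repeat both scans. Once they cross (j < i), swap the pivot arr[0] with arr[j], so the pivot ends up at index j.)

Hoare-style two-pointer partition with pivot = 33:

Initial array: [33, 23, 22, 18, 8, 31, 11, 4, 15]

Pointers start at i = 1, j = 8.
i ends at 9, j ends at 8: the pointers have crossed (j < i), so scanning stops.

Swap pivot arr[0] with arr[8] to place pivot at position 8: [15, 23, 22, 18, 8, 31, 11, 4, 33]
Pivot position: 8

After partitioning with pivot 33, the array becomes [15, 23, 22, 18, 8, 31, 11, 4, 33]. The pivot is placed at index 8. All elements to the left of the pivot are <= 33, and all elements to the right are > 33.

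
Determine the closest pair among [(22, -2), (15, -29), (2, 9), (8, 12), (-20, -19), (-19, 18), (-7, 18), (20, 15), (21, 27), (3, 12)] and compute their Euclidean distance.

Computing all pairwise distances among 10 points:

d((22, -2), (15, -29)) = 27.8927
d((22, -2), (2, 9)) = 22.8254
d((22, -2), (8, 12)) = 19.799
d((22, -2), (-20, -19)) = 45.31
d((22, -2), (-19, 18)) = 45.618
d((22, -2), (-7, 18)) = 35.2278
d((22, -2), (20, 15)) = 17.1172
d((22, -2), (21, 27)) = 29.0172
d((22, -2), (3, 12)) = 23.6008
d((15, -29), (2, 9)) = 40.1622
d((15, -29), (8, 12)) = 41.5933
d((15, -29), (-20, -19)) = 36.4005
d((15, -29), (-19, 18)) = 58.0086
d((15, -29), (-7, 18)) = 51.8941
d((15, -29), (20, 15)) = 44.2832
d((15, -29), (21, 27)) = 56.3205
d((15, -29), (3, 12)) = 42.72
d((2, 9), (8, 12)) = 6.7082
d((2, 9), (-20, -19)) = 35.609
d((2, 9), (-19, 18)) = 22.8473
d((2, 9), (-7, 18)) = 12.7279
d((2, 9), (20, 15)) = 18.9737
d((2, 9), (21, 27)) = 26.1725
d((2, 9), (3, 12)) = 3.1623 <-- minimum
d((8, 12), (-20, -19)) = 41.7732
d((8, 12), (-19, 18)) = 27.6586
d((8, 12), (-7, 18)) = 16.1555
d((8, 12), (20, 15)) = 12.3693
d((8, 12), (21, 27)) = 19.8494
d((8, 12), (3, 12)) = 5.0
d((-20, -19), (-19, 18)) = 37.0135
d((-20, -19), (-7, 18)) = 39.2173
d((-20, -19), (20, 15)) = 52.4976
d((-20, -19), (21, 27)) = 61.6198
d((-20, -19), (3, 12)) = 38.6005
d((-19, 18), (-7, 18)) = 12.0
d((-19, 18), (20, 15)) = 39.1152
d((-19, 18), (21, 27)) = 41.0
d((-19, 18), (3, 12)) = 22.8035
d((-7, 18), (20, 15)) = 27.1662
d((-7, 18), (21, 27)) = 29.4109
d((-7, 18), (3, 12)) = 11.6619
d((20, 15), (21, 27)) = 12.0416
d((20, 15), (3, 12)) = 17.2627
d((21, 27), (3, 12)) = 23.4307

Closest pair: (2, 9) and (3, 12) with distance 3.1623

The closest pair is (2, 9) and (3, 12) with Euclidean distance 3.1623. For 10 points, brute-force pairwise comparison is shown above. For large n, the divide-and-conquer algorithm (sort by x, recurse on halves, check the dividing strip) achieves O(n log n).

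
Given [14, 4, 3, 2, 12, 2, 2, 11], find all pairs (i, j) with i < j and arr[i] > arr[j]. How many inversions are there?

Finding inversions in [14, 4, 3, 2, 12, 2, 2, 11]:

(0, 1): arr[0]=14 > arr[1]=4
(0, 2): arr[0]=14 > arr[2]=3
(0, 3): arr[0]=14 > arr[3]=2
(0, 4): arr[0]=14 > arr[4]=12
(0, 5): arr[0]=14 > arr[5]=2
(0, 6): arr[0]=14 > arr[6]=2
(0, 7): arr[0]=14 > arr[7]=11
(1, 2): arr[1]=4 > arr[2]=3
(1, 3): arr[1]=4 > arr[3]=2
(1, 5): arr[1]=4 > arr[5]=2
(1, 6): arr[1]=4 > arr[6]=2
(2, 3): arr[2]=3 > arr[3]=2
(2, 5): arr[2]=3 > arr[5]=2
(2, 6): arr[2]=3 > arr[6]=2
(4, 5): arr[4]=12 > arr[5]=2
(4, 6): arr[4]=12 > arr[6]=2
(4, 7): arr[4]=12 > arr[7]=11

Total inversions: 17

The array has 17 inversion(s): (0,1), (0,2), (0,3), (0,4), (0,5), (0,6), (0,7), (1,2), (1,3), (1,5), (1,6), (2,3), (2,5), (2,6), (4,5), (4,6), (4,7). Each pair (i,j) satisfies i < j and arr[i] > arr[j].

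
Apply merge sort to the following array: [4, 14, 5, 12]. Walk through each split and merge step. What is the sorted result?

Merge sort trace:

Split: [4, 14, 5, 12] -> [4, 14] and [5, 12]
  Split: [4, 14] -> [4] and [14]
  Merge: [4] + [14] -> [4, 14]
  Split: [5, 12] -> [5] and [12]
  Merge: [5] + [12] -> [5, 12]
Merge: [4, 14] + [5, 12] -> [4, 5, 12, 14]

Final sorted array: [4, 5, 12, 14]

The merge sort proceeds by recursively splitting the array and merging sorted halves.
After all merges, the sorted array is [4, 5, 12, 14].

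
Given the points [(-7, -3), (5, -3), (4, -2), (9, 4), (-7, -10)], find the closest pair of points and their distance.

Computing all pairwise distances among 5 points:

d((-7, -3), (5, -3)) = 12.0
d((-7, -3), (4, -2)) = 11.0454
d((-7, -3), (9, 4)) = 17.4642
d((-7, -3), (-7, -10)) = 7.0
d((5, -3), (4, -2)) = 1.4142 <-- minimum
d((5, -3), (9, 4)) = 8.0623
d((5, -3), (-7, -10)) = 13.8924
d((4, -2), (9, 4)) = 7.8102
d((4, -2), (-7, -10)) = 13.6015
d((9, 4), (-7, -10)) = 21.2603

Closest pair: (5, -3) and (4, -2) with distance 1.4142

The closest pair is (5, -3) and (4, -2) with Euclidean distance 1.4142. For 5 points, brute-force pairwise comparison is shown above. For large n, the divide-and-conquer algorithm (sort by x, recurse on halves, check the dividing strip) achieves O(n log n).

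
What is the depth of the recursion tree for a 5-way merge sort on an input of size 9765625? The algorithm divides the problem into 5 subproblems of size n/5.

For divide and conquer with division factor 5:

Problem sizes at each level:
Level 0: 9765625
Level 1: 1953125
Level 2: 390625
Level 3: 78125
Level 4: 15625
Level 5: 3125
Level 6: 625
Level 7: 125
Level 8: 25
Level 9: 5
Level 10: 1

The root is level 0 and the size-1 base case is level 10 (the tree spans levels 0 through 10, i.e. 11 levels counting the root), so the depth is the number of divisions: log_5(9765625) = 10

The recursion tree depth is log_5(9765625) = 10. At each level, the problem size is divided by 5, so it takes 10 divisions to reduce to a base case of size 1. The algorithm makes 5 recursive calls at each level.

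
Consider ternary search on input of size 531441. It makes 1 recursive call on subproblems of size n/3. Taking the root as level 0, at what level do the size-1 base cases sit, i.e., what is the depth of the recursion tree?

For divide and conquer with division factor 3:

Problem sizes at each level:
Level 0: 531441
Level 1: 177147
Level 2: 59049
Level 3: 19683
Level 4: 6561
Level 5: 2187
Level 6: 729
Level 7: 243
Level 8: 81
Level 9: 27
Level 10: 9
Level 11: 3
Level 12: 1

The root is level 0 and the size-1 base case is level 12 (the tree spans levels 0 through 12, i.e. 13 levels counting the root), so the depth is the number of divisions: log_3(531441) = 12

The recursion tree depth is log_3(531441) = 12. At each level, the problem size is divided by 3, so it takes 12 divisions to reduce to a base case of size 1. The algorithm makes 1 recursive call at each level.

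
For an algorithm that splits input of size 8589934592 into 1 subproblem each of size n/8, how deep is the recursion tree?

For divide and conquer with division factor 8:

Problem sizes at each level:
Level 0: 8589934592
Level 1: 1073741824
Level 2: 134217728
Level 3: 16777216
Level 4: 2097152
Level 5: 262144
Level 6: 32768
Level 7: 4096
Level 8: 512
Level 9: 64
Level 10: 8
Level 11: 1

The root is level 0 and the size-1 base case is level 11 (the tree spans levels 0 through 11, i.e. 12 levels counting the root), so the depth is the number of divisions: log_8(8589934592) = 11

The recursion tree depth is log_8(8589934592) = 11. At each level, the problem size is divided by 8, so it takes 11 divisions to reduce to a base case of size 1. The algorithm makes 1 recursive call at each level.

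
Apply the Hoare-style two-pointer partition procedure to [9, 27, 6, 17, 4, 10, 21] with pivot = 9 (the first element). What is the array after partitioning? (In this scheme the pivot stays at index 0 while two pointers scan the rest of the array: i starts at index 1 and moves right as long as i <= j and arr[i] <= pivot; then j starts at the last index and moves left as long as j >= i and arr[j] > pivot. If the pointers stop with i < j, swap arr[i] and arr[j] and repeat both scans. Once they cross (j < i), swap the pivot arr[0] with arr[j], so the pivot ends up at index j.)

Hoare-style two-pointer partition with pivot = 9:

Initial array: [9, 27, 6, 17, 4, 10, 21]

Pointers start at i = 1, j = 6.
i stops at index 1 (arr[1]=27 > 9), j stops at index 4 (arr[4]=4 <= 9): swap arr[1] and arr[4], array becomes [9, 4, 6, 17, 27, 10, 21]
i ends at 3, j ends at 2: the pointers have crossed (j < i), so scanning stops.

Swap pivot arr[0] with arr[2] to place pivot at position 2: [6, 4, 9, 17, 27, 10, 21]
Pivot position: 2

After partitioning with pivot 9, the array becomes [6, 4, 9, 17, 27, 10, 21]. The pivot is placed at index 2. All elements to the left of the pivot are <= 9, and all elements to the right are > 9.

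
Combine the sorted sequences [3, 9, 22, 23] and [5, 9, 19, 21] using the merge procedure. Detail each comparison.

Merging process:

Compare 3 vs 5: take 3 from left. Merged: [3]
Compare 9 vs 5: take 5 from right. Merged: [3, 5]
Compare 9 vs 9: take 9 from left. Merged: [3, 5, 9]
Compare 22 vs 9: take 9 from right. Merged: [3, 5, 9, 9]
Compare 22 vs 19: take 19 from right. Merged: [3, 5, 9, 9, 19]
Compare 22 vs 21: take 21 from right. Merged: [3, 5, 9, 9, 19, 21]
Append remaining from left: [22, 23]. Merged: [3, 5, 9, 9, 19, 21, 22, 23]

Final merged array: [3, 5, 9, 9, 19, 21, 22, 23]
Total comparisons: 6

The merged array is [3, 5, 9, 9, 19, 21, 22, 23], requiring 6 comparisons. The merge step runs in O(n) time where n is the total number of elements.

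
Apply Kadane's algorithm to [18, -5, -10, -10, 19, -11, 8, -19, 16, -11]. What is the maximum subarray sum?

Using Kadane's algorithm on [18, -5, -10, -10, 19, -11, 8, -19, 16, -11]:

Scanning through the array:
Position 1 (value -5): max_ending_here = 13, max_so_far = 18
Position 2 (value -10): max_ending_here = 3, max_so_far = 18
Position 3 (value -10): max_ending_here = -7, max_so_far = 18
Position 4 (value 19): max_ending_here = 19, max_so_far = 19
Position 5 (value -11): max_ending_here = 8, max_so_far = 19
Position 6 (value 8): max_ending_here = 16, max_so_far = 19
Position 7 (value -19): max_ending_here = -3, max_so_far = 19
Position 8 (value 16): max_ending_here = 16, max_so_far = 19
Position 9 (value -11): max_ending_here = 5, max_so_far = 19

Maximum subarray: [19]
Maximum sum: 19

The maximum subarray is [19] with sum 19. This subarray runs from index 4 to index 4.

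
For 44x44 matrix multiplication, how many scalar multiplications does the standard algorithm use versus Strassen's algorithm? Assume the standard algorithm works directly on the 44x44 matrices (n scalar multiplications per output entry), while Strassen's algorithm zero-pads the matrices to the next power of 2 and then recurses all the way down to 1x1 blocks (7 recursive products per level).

Matrix multiplication for 44x44 matrices:

Strassen's algorithm requires power-of-2 dimensions. Pad 44x44 to 64x64 (next power of 2).

Standard algorithm: 44^3 = 85184 multiplications
Strassen's algorithm: 7^(log2(64)) = 7^6 = 117649 multiplications
Difference: 85184 - 117649 = -32465 (Strassen uses MORE here due to padding overhead — for small or just-over-power-of-2 n, padding can outweigh the per-level savings)

Standard: 85184 multiplications (44^3). Strassen: 117649 multiplications (7^6, after padding to 64x64). Strassen reduces 8 recursive multiplications to 7 at each level.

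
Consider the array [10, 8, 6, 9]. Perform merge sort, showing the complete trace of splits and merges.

Merge sort trace:

Split: [10, 8, 6, 9] -> [10, 8] and [6, 9]
  Split: [10, 8] -> [10] and [8]
  Merge: [10] + [8] -> [8, 10]
  Split: [6, 9] -> [6] and [9]
  Merge: [6] + [9] -> [6, 9]
Merge: [8, 10] + [6, 9] -> [6, 8, 9, 10]

Final sorted array: [6, 8, 9, 10]

The merge sort proceeds by recursively splitting the array and merging sorted halves.
After all merges, the sorted array is [6, 8, 9, 10].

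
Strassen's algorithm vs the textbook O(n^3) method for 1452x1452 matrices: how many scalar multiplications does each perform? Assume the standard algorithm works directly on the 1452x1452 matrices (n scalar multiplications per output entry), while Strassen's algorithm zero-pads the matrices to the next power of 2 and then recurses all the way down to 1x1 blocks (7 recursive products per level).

Matrix multiplication for 1452x1452 matrices:

Strassen's algorithm requires power-of-2 dimensions. Pad 1452x1452 to 2048x2048 (next power of 2).

Standard algorithm: 1452^3 = 3061257408 multiplications
Strassen's algorithm: 7^(log2(2048)) = 7^11 = 1977326743 multiplications
Savings: 3061257408 - 1977326743 = 1083930665 multiplications

Standard: 3061257408 multiplications (1452^3). Strassen: 1977326743 multiplications (7^11, after padding to 2048x2048). Strassen reduces 8 recursive multiplications to 7 at each level.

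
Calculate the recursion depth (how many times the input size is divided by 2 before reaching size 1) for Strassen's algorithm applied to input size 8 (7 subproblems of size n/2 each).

For divide and conquer with division factor 2:

Problem sizes at each level:
Level 0: 8
Level 1: 4
Level 2: 2
Level 3: 1

The root is level 0 and the size-1 base case is level 3 (the tree spans levels 0 through 3, i.e. 4 levels counting the root), so the depth is the number of divisions: log_2(8) = 3

The recursion tree depth is log_2(8) = 3. At each level, the problem size is divided by 2, so it takes 3 divisions to reduce to a base case of size 1. The algorithm makes 7 recursive calls at each level.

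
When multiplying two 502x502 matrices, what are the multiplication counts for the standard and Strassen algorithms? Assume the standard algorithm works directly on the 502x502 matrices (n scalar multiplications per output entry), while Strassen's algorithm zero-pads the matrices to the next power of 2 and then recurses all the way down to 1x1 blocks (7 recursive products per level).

Matrix multiplication for 502x502 matrices:

Strassen's algorithm requires power-of-2 dimensions. Pad 502x502 to 512x512 (next power of 2).

Standard algorithm: 502^3 = 126506008 multiplications
Strassen's algorithm: 7^(log2(512)) = 7^9 = 40353607 multiplications
Savings: 126506008 - 40353607 = 86152401 multiplications

Standard: 126506008 multiplications (502^3). Strassen: 40353607 multiplications (7^9, after padding to 512x512). Strassen reduces 8 recursive multiplications to 7 at each level.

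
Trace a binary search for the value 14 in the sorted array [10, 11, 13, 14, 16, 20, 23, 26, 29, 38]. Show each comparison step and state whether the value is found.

Binary search for 14 in [10, 11, 13, 14, 16, 20, 23, 26, 29, 38]:

lo=0, hi=9, mid=4, arr[mid]=16 -> 16 > 14, search left half
lo=0, hi=3, mid=1, arr[mid]=11 -> 11 < 14, search right half
lo=2, hi=3, mid=2, arr[mid]=13 -> 13 < 14, search right half
lo=3, hi=3, mid=3, arr[mid]=14 -> Found target at index 3!

Binary search finds 14 at index 3 after 4 comparisons. The search repeatedly halves the search space by comparing with the middle element.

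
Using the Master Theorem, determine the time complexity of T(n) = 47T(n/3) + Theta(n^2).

Master Theorem for T(n) = 47T(n/3) + O(n^2):

a = 47, b = 3, c = 2
log_b(a) = log_3(47) = 3.5046

Case 1: c = 2 < log_3(47) = 3.5046
T(n) = O(n^(log_3 47))

For T(n) = 47T(n/3) + O(n^2): log_3(47) = 3.5046. This is Case 1 of the Master Theorem (c < log_b(a), work dominated by leaves), giving O(n^(log_3 47)).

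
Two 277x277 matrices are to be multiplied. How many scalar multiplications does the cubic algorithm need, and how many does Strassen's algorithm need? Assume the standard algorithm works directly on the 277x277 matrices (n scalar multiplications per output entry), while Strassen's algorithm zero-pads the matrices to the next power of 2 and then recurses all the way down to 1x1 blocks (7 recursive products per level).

Matrix multiplication for 277x277 matrices:

Strassen's algorithm requires power-of-2 dimensions. Pad 277x277 to 512x512 (next power of 2).

Standard algorithm: 277^3 = 21253933 multiplications
Strassen's algorithm: 7^(log2(512)) = 7^9 = 40353607 multiplications
Difference: 21253933 - 40353607 = -19099674 (Strassen uses MORE here due to padding overhead — for small or just-over-power-of-2 n, padding can outweigh the per-level savings)

Standard: 21253933 multiplications (277^3). Strassen: 40353607 multiplications (7^9, after padding to 512x512). Strassen reduces 8 recursive multiplications to 7 at each level.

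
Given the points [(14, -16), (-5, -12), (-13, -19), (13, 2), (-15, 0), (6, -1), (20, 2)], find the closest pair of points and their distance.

Computing all pairwise distances among 7 points:

d((14, -16), (-5, -12)) = 19.4165
d((14, -16), (-13, -19)) = 27.1662
d((14, -16), (13, 2)) = 18.0278
d((14, -16), (-15, 0)) = 33.121
d((14, -16), (6, -1)) = 17.0
d((14, -16), (20, 2)) = 18.9737
d((-5, -12), (-13, -19)) = 10.6301
d((-5, -12), (13, 2)) = 22.8035
d((-5, -12), (-15, 0)) = 15.6205
d((-5, -12), (6, -1)) = 15.5563
d((-5, -12), (20, 2)) = 28.6531
d((-13, -19), (13, 2)) = 33.4215
d((-13, -19), (-15, 0)) = 19.105
d((-13, -19), (6, -1)) = 26.1725
d((-13, -19), (20, 2)) = 39.1152
d((13, 2), (-15, 0)) = 28.0713
d((13, 2), (6, -1)) = 7.6158
d((13, 2), (20, 2)) = 7.0 <-- minimum
d((-15, 0), (6, -1)) = 21.0238
d((-15, 0), (20, 2)) = 35.0571
d((6, -1), (20, 2)) = 14.3178

Closest pair: (13, 2) and (20, 2) with distance 7.0

The closest pair is (13, 2) and (20, 2) with Euclidean distance 7.0. For 7 points, brute-force pairwise comparison is shown above. For large n, the divide-and-conquer algorithm (sort by x, recurse on halves, check the dividing strip) achieves O(n log n).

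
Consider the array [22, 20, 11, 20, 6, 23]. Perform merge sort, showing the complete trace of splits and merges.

Merge sort trace:

Split: [22, 20, 11, 20, 6, 23] -> [22, 20, 11] and [20, 6, 23]
  Split: [22, 20, 11] -> [22] and [20, 11]
    Split: [20, 11] -> [20] and [11]
    Merge: [20] + [11] -> [11, 20]
  Merge: [22] + [11, 20] -> [11, 20, 22]
  Split: [20, 6, 23] -> [20] and [6, 23]
    Split: [6, 23] -> [6] and [23]
    Merge: [6] + [23] -> [6, 23]
  Merge: [20] + [6, 23] -> [6, 20, 23]
Merge: [11, 20, 22] + [6, 20, 23] -> [6, 11, 20, 20, 22, 23]

Final sorted array: [6, 11, 20, 20, 22, 23]

The merge sort proceeds by recursively splitting the array and merging sorted halves.
After all merges, the sorted array is [6, 11, 20, 20, 22, 23].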